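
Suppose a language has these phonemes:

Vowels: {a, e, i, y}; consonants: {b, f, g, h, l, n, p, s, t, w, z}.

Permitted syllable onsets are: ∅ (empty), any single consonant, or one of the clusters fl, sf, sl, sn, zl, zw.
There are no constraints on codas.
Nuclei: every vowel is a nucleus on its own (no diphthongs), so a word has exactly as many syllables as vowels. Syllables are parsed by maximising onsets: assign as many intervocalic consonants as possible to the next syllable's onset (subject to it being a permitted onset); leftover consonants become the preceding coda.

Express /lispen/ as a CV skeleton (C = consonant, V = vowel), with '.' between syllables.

CVC.CVC

Nuclei (vowels): i, e → 2 syllables.
V1 /i/ – V2 /e/: /sp/; trying suffixes from longest down, /p/ is the first permitted one, so coda /s/ | onset /p/.
Putting it together: lis.pen.
Mapping each syllable to C/V: /lis/ → CVC, /pen/ → CVC.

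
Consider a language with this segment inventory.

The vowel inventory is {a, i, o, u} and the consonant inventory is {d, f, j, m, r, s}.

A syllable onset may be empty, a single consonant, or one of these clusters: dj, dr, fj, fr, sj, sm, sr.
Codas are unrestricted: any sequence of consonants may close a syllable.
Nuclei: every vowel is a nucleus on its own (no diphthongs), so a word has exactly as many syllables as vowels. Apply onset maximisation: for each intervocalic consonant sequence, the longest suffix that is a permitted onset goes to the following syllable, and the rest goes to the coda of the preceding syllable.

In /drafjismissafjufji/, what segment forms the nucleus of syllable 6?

i

Nuclei (vowels): a, i, i, a, u, i → 6 syllables.
The sixth nucleus (vowel 6 from the left) is /i/.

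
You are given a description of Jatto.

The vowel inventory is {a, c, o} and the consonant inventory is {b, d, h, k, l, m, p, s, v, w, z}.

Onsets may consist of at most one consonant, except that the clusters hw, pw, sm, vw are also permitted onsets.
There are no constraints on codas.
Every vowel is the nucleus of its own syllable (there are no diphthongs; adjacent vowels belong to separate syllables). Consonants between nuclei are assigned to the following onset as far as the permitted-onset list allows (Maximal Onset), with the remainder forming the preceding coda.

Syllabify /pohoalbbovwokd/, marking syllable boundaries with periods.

Nuclei (vowels): o, o, a, o, o → 5 syllables.
σ1/σ2 boundary: /h/ → onset of the next syllable (single consonants are always licit onsets).
σ2/σ3 boundary: hiatus — the boundary sits between the two vowels.
σ3/σ4 boundary: /lbb/ — longest licit onset from the right is /b/, leaving /lb/ as coda.
σ4/σ5 boundary: /vw/ — entire cluster is a permitted onset → onset /vw/, coda ∅.

po.ho.alb.bo.vwokd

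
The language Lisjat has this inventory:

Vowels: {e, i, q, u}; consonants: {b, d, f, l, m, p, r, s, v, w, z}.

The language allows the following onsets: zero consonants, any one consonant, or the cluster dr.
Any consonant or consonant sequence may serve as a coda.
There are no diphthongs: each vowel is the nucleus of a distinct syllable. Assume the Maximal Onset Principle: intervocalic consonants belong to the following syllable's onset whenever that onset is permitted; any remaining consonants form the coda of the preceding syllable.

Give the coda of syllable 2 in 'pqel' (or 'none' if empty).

l

Nuclei (vowels): q, e → 2 syllables.
Between /q/ (V1) and /e/ (V2): hiatus — the boundary sits between the two vowels.
Syllabification: pq.el.
Syllable 2 is /el/: onset ∅, nucleus /e/, coda /l/.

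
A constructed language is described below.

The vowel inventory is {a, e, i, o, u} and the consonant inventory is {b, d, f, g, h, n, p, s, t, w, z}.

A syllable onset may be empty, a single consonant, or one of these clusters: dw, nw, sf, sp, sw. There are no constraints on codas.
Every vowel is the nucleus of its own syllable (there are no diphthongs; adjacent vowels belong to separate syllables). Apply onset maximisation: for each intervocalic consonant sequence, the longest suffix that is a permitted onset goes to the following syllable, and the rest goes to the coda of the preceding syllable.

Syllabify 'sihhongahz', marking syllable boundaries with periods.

Nuclei (vowels): i, o, a → 3 syllables.
σ1/σ2 boundary: /hh/; trying suffixes from longest down, /h/ is the first permitted one, so coda /h/ | onset /h/.
σ2/σ3 boundary: cluster /ng/ — the longest permitted-onset suffix is /g/; onset = /g/, preceding coda = /n/.

sih.hon.gahz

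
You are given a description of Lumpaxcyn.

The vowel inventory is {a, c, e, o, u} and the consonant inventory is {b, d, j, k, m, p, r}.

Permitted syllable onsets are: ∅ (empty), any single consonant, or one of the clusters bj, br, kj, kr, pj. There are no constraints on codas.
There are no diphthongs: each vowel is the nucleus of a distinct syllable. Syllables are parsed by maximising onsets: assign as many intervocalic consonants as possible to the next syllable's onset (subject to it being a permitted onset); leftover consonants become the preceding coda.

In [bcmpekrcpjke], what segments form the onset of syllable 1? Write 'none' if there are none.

Nuclei (vowels): c, e, c, e → 4 syllables.
σ1/σ2 boundary: /mp/; trying suffixes from longest down, /p/ is the first permitted one, so coda /m/ | onset /p/.
σ2/σ3 boundary: cluster /kr/ — /kr/ is itself a permitted onset, so the whole cluster goes right; preceding coda = ∅.
σ3/σ4 boundary: /pjk/ — longest licit onset from the right is /k/, leaving /pj/ as coda.
Putting it together: bcm.pe.krcpj.ke.
Syllable 1 is /bcm/: onset /b/, nucleus /c/, coda /m/.

b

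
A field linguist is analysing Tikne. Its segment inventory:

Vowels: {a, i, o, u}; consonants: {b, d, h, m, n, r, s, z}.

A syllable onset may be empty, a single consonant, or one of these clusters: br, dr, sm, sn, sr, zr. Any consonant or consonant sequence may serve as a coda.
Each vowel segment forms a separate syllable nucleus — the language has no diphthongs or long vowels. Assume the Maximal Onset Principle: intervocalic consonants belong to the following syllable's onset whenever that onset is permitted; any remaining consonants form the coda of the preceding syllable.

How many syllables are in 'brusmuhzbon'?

3

Nuclei (vowels): u, u, o → 3 syllables.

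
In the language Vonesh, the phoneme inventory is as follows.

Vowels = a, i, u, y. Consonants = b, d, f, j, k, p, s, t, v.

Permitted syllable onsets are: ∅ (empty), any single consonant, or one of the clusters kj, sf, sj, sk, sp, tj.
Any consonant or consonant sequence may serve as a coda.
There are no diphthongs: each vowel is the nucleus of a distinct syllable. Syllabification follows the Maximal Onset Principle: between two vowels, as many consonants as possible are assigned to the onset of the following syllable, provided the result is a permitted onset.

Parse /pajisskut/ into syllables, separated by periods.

The vowels are a, i, u — 3 nuclei, so 3 syllables.
σ1/σ2 boundary: just /j/ — single C goes to the following onset.
σ2/σ3 boundary: /ssk/ splits as /s/ + /sk/ (/sk/ is the longest suffix that is a licit onset).

pa.jis.skut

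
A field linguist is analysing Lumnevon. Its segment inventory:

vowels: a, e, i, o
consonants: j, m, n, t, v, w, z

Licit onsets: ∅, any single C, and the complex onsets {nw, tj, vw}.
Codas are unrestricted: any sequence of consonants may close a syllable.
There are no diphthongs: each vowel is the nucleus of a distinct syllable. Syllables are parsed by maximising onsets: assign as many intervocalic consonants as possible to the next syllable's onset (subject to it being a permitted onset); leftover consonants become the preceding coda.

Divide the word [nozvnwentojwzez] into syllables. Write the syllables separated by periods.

The vowels are o, e, o, e — 4 nuclei, so 4 syllables.
Between /o/ (V1) and /e/ (V2): /zvnw/ splits as /zv/ + /nw/ (/nw/ is the longest suffix that is a licit onset).
Between /e/ (V2) and /o/ (V3): /nt/ splits as /n/ + /t/ (/t/ is the longest suffix that is a licit onset).
Between /o/ (V3) and /e/ (V4): /jwz/ splits as /jw/ + /z/ (/z/ is the longest suffix that is a licit onset).

nozv.nwen.tojw.zez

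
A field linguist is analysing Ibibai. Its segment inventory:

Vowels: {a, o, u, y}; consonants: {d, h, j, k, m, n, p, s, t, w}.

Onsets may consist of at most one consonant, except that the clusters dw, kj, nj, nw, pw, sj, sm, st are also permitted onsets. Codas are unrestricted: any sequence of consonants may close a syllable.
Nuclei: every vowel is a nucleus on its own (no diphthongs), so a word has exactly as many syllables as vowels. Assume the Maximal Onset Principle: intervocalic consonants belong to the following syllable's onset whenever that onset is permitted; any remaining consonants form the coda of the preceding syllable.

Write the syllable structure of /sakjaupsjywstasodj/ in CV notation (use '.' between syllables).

Vowels present: a, a, u, y, a, o; each is a nucleus, giving 6 syllables.
Between /a/ (V1) and /a/ (V2): /kj/ — entire cluster is a permitted onset → onset /kj/, coda ∅.
Between /a/ (V2) and /u/ (V3): no consonants, so the boundary falls immediately after /a/.
Between /u/ (V3) and /y/ (V4): cluster /psj/ — the longest permitted-onset suffix is /sj/; onset = /sj/, preceding coda = /p/.
Between /y/ (V4) and /a/ (V5): /wst/ splits as /w/ + /st/ (/st/ is the longest suffix that is a licit onset).
Between /a/ (V5) and /o/ (V6): just /s/ — single C goes to the following onset.
Result: sa.kja.up.sjyw.sta.sodj.
Mapping each syllable to C/V: /sa/ → CV, /kja/ → CCV, /up/ → VC, /sjyw/ → CCVC, /sta/ → CCV, /sodj/ → CVCC.

CV.CCV.VC.CCVC.CCV.CVCC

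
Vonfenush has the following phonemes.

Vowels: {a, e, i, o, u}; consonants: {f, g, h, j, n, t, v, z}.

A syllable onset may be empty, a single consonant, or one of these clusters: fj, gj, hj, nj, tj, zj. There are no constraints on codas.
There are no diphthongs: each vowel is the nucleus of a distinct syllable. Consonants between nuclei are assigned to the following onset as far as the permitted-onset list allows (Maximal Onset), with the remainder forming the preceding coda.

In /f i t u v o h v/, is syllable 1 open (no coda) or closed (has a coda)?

open

Nuclei (vowels): i, u, o → 3 syllables.
Between /i/ (V1) and /u/ (V2): just /t/ — single C goes to the following onset.
Between /u/ (V2) and /o/ (V3): /v/ → onset of the next syllable (single consonants are always licit onsets).
Syllabification: fi.tu.vohv.
Syllable 1 is /fi/; it ends in its nucleus with no coda, so it is open.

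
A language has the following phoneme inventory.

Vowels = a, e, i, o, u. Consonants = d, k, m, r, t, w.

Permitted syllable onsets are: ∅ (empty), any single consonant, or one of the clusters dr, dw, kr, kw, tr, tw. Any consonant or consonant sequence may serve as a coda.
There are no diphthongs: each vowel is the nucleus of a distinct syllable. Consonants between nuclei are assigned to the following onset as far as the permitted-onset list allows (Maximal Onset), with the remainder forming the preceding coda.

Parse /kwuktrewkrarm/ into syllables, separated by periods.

kwuk.trew.krarm

Vowels present: u, e, a; each is a nucleus, giving 3 syllables.
Between /u/ (V1) and /e/ (V2): /ktr/ — longest licit onset from the right is /tr/, leaving /k/ as coda.
Between /e/ (V2) and /a/ (V3): /wkr/ splits as /w/ + /kr/ (/kr/ is the longest suffix that is a licit onset).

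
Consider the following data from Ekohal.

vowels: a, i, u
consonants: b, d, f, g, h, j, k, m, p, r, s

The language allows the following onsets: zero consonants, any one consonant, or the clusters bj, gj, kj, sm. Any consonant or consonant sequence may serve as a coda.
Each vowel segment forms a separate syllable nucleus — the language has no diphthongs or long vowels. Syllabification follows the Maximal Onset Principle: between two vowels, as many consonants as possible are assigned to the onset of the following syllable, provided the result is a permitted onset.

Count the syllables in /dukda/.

The vowels are u, a — 2 nuclei, so 2 syllables.

2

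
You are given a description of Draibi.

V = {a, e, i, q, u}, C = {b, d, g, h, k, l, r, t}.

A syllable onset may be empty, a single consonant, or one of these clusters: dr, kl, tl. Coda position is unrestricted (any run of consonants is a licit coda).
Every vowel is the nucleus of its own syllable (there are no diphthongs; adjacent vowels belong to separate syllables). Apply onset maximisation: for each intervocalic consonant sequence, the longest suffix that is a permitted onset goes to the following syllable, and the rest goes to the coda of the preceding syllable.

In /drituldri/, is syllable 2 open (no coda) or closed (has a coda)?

closed

Nuclei (vowels): i, u, i → 3 syllables.
Between /i/ (V1) and /u/ (V2): just /t/ — single C goes to the following onset.
Between /u/ (V2) and /i/ (V3): cluster /ldr/ — the longest permitted-onset suffix is /dr/; onset = /dr/, preceding coda = /l/.
Result: dri.tul.dri.
Syllable 2 is /tul/ with coda /l/, so it is closed.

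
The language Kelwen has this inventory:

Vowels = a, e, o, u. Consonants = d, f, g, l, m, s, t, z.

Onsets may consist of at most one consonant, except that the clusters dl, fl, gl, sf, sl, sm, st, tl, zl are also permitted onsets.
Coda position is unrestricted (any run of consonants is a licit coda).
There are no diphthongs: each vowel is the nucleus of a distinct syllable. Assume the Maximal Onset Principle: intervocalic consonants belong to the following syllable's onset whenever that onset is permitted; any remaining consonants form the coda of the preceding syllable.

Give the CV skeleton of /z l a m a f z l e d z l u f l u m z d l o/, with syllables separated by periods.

Nuclei (vowels): a, a, e, u, u, o → 6 syllables.
V1 /a/ – V2 /a/: /m/ → onset of the next syllable (single consonants are always licit onsets).
V2 /a/ – V3 /e/: cluster /fzl/ — the longest permitted-onset suffix is /zl/; onset = /zl/, preceding coda = /f/.
V3 /e/ – V4 /u/: /dzl/ splits as /d/ + /zl/ (/zl/ is the longest suffix that is a licit onset).
V4 /u/ – V5 /u/: cluster /fl/ — /fl/ is itself a permitted onset, so the whole cluster goes right; preceding coda = ∅.
V5 /u/ – V6 /o/: /mzdl/; trying suffixes from longest down, /dl/ is the first permitted one, so coda /mz/ | onset /dl/.
Putting it together: zla.maf.zled.zlu.flumz.dlo.
Mapping each syllable to C/V: /zla/ → CCV, /maf/ → CVC, /zled/ → CCVC, /zlu/ → CCV, /flumz/ → CCVCC, /dlo/ → CCV.

CCV.CVC.CCVC.CCV.CCVCC.CCV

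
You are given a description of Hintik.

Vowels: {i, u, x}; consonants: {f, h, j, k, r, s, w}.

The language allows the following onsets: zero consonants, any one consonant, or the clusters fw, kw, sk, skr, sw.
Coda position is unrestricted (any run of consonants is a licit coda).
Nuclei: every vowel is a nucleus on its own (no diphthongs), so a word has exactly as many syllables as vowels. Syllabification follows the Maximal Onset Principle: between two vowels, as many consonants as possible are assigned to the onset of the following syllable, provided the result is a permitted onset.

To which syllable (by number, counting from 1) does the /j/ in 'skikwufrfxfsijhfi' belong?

4

Nuclei (vowels): i, u, x, i, i → 5 syllables.
σ1/σ2 boundary: cluster /kw/ — /kw/ is itself a permitted onset, so the whole cluster goes right; preceding coda = ∅.
σ2/σ3 boundary: /frf/ — longest licit onset from the right is /f/, leaving /fr/ as coda.
σ3/σ4 boundary: cluster /fs/ — the longest permitted-onset suffix is /s/; onset = /s/, preceding coda = /f/.
σ4/σ5 boundary: /jhf/ — longest licit onset from the right is /f/, leaving /jh/ as coda.
Putting it together: ski.kwufr.fxf.sijh.fi.
The /j/ is in the coda of syllable 4 (/sijh/).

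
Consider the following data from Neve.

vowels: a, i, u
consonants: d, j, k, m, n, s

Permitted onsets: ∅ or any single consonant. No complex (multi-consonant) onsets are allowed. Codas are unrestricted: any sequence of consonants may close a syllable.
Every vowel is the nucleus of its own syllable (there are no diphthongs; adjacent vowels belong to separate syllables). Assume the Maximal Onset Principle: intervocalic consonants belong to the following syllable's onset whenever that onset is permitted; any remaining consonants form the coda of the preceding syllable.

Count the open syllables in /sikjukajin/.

Vowels present: i, u, a, i; each is a nucleus, giving 4 syllables.
Between /i/ (V1) and /u/ (V2): /kj/ — longest licit onset from the right is /j/, leaving /k/ as coda.
Between /u/ (V2) and /a/ (V3): just /k/ — single C goes to the following onset.
Between /a/ (V3) and /i/ (V4): /j/ is a single consonant, so it becomes the next onset.
Syllabification: sik.ju.ka.jin.
Classifying each syllable: /sik/ (closed), /ju/ (open), /ka/ (open), /jin/ (closed).
Open syllables: 2.

2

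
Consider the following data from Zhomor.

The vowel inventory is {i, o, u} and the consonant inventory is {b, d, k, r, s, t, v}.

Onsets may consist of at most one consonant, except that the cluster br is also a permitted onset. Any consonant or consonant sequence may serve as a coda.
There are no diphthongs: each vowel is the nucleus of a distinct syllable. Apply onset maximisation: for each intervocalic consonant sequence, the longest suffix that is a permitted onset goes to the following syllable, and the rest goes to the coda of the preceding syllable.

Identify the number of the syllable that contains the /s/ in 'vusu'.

Vowels present: u, u; each is a nucleus, giving 2 syllables.
σ1/σ2 boundary: /s/ is a single consonant, so it becomes the next onset.
Syllabification: vu.su.
The /s/ is in the onset of syllable 2 (/su/).

2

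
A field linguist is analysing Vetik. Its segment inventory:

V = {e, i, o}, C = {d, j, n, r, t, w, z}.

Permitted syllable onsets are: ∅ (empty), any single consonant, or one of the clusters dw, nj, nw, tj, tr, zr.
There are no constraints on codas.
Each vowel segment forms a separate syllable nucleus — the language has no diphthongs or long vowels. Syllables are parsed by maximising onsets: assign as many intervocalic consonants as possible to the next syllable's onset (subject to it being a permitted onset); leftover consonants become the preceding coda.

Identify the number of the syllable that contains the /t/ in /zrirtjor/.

2

Nuclei (vowels): i, o → 2 syllables.
/i…o/ gap (V1→V2): /rtj/ — longest licit onset from the right is /tj/, leaving /r/ as coda.
Result: zrir.tjor.
The /t/ is in the onset of syllable 2 (/tjor/).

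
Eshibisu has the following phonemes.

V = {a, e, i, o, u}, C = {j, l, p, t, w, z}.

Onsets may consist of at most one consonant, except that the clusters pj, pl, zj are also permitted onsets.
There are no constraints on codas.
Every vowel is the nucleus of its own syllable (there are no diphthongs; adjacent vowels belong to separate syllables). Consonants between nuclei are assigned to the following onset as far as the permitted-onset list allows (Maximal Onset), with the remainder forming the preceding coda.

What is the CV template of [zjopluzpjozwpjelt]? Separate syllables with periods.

CCV.CCVC.CCVCC.CCVCC

Nuclei (vowels): o, u, o, e → 4 syllables.
σ1/σ2 boundary: cluster /pl/ — /pl/ is itself a permitted onset, so the whole cluster goes right; preceding coda = ∅.
σ2/σ3 boundary: cluster /zpj/ — the longest permitted-onset suffix is /pj/; onset = /pj/, preceding coda = /z/.
σ3/σ4 boundary: cluster /zwpj/ — the longest permitted-onset suffix is /pj/; onset = /pj/, preceding coda = /zw/.
Result: zjo.pluz.pjozw.pjelt.
Mapping each syllable to C/V: /zjo/ → CCV, /pluz/ → CCVC, /pjozw/ → CCVCC, /pjelt/ → CCVCC.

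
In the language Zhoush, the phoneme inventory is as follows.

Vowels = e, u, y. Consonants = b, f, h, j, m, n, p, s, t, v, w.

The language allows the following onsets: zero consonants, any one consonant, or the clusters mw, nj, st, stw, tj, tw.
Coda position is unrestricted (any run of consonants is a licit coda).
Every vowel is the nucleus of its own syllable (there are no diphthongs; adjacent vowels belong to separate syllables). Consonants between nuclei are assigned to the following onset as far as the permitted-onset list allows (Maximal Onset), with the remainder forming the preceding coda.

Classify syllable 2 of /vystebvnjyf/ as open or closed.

closed

The vowels are y, e, y — 3 nuclei, so 3 syllables.
/y…e/ gap (V1→V2): cluster /st/ — /st/ is itself a permitted onset, so the whole cluster goes right; preceding coda = ∅.
/e…y/ gap (V2→V3): /bvnj/ — longest licit onset from the right is /nj/, leaving /bv/ as coda.
Result: vy.stebv.njyf.
Syllable 2 is /stebv/ with coda /bv/, so it is closed.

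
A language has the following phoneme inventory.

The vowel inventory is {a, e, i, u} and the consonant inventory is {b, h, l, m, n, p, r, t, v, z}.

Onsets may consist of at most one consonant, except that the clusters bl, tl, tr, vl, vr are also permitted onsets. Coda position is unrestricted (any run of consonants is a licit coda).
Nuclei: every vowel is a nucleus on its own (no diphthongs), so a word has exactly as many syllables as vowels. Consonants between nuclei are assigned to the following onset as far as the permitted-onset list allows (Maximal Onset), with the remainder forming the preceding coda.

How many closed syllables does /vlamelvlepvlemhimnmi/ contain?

Vowels present: a, e, e, e, i, i; each is a nucleus, giving 6 syllables.
Between /a/ (V1) and /e/ (V2): /m/ is a single consonant, so it becomes the next onset.
Between /e/ (V2) and /e/ (V3): cluster /lvl/ — the longest permitted-onset suffix is /vl/; onset = /vl/, preceding coda = /l/.
Between /e/ (V3) and /e/ (V4): /pvl/; trying suffixes from longest down, /vl/ is the first permitted one, so coda /p/ | onset /vl/.
Between /e/ (V4) and /i/ (V5): /mh/ splits as /m/ + /h/ (/h/ is the longest suffix that is a licit onset).
Between /i/ (V5) and /i/ (V6): /mnm/ splits as /mn/ + /m/ (/m/ is the longest suffix that is a licit onset).
Syllabification: vla.mel.vlep.vlem.himn.mi.
Classifying each syllable: /vla/ (open), /mel/ (closed), /vlep/ (closed), /vlem/ (closed), /himn/ (closed), /mi/ (open).
Closed syllables: 4.

4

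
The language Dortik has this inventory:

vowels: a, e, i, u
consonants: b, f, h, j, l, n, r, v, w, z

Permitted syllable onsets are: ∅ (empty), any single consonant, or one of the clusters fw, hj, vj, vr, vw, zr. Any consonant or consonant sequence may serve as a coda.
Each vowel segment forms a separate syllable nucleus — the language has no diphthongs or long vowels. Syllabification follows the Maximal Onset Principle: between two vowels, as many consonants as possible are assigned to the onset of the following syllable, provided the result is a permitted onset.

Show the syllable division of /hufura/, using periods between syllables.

Vowels present: u, u, a; each is a nucleus, giving 3 syllables.
Between /u/ (V1) and /u/ (V2): /f/ is a single consonant, so it becomes the next onset.
Between /u/ (V2) and /a/ (V3): /r/ is a single consonant, so it becomes the next onset.

hu.fu.ra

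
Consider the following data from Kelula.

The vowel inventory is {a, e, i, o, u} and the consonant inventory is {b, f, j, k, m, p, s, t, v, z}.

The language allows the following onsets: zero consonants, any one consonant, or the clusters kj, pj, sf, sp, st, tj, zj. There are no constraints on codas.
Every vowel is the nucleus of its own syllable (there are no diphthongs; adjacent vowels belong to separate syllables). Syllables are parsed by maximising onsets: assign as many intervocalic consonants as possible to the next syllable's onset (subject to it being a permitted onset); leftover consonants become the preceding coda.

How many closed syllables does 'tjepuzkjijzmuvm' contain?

Nuclei (vowels): e, u, i, u → 4 syllables.
σ1/σ2 boundary: /p/ → onset of the next syllable (single consonants are always licit onsets).
σ2/σ3 boundary: cluster /zkj/ — the longest permitted-onset suffix is /kj/; onset = /kj/, preceding coda = /z/.
σ3/σ4 boundary: /jzm/ — longest licit onset from the right is /m/, leaving /jz/ as coda.
Syllabification: tje.puz.kjijz.muvm.
Classifying each syllable: /tje/ (open), /puz/ (closed), /kjijz/ (closed), /muvm/ (closed).
Closed syllables: 3.

3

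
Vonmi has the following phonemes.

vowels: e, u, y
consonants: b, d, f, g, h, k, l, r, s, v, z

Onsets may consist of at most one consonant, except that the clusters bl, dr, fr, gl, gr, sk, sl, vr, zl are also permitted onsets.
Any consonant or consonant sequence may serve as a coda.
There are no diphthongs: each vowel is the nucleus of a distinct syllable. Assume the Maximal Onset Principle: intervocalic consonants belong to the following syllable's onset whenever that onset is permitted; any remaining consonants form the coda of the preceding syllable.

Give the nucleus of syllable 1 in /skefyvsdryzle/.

e

Nuclei (vowels): e, y, y, e → 4 syllables.
The first nucleus (vowel 1 from the left) is /e/.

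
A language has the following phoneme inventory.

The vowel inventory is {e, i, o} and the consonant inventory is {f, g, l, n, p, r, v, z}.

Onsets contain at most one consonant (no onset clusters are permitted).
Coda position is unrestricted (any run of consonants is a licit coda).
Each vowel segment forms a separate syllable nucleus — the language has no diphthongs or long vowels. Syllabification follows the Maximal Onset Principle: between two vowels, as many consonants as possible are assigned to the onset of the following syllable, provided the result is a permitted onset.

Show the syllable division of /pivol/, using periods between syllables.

pi.vol

Vowels present: i, o; each is a nucleus, giving 2 syllables.
/i…o/ gap (V1→V2): /v/ → onset of the next syllable (single consonants are always licit onsets).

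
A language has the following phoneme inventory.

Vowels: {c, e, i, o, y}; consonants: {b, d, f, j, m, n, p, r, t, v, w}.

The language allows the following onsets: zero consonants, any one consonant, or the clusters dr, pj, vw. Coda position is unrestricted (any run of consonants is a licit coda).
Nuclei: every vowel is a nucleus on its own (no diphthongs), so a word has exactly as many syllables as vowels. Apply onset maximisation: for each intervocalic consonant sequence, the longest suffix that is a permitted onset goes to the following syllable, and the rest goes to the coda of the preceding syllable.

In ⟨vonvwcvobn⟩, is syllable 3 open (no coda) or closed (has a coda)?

closed

Vowels present: o, c, o; each is a nucleus, giving 3 syllables.
V1 /o/ – V2 /c/: /nvw/ — longest licit onset from the right is /vw/, leaving /n/ as coda.
V2 /c/ – V3 /o/: /v/ is a single consonant, so it becomes the next onset.
So the parse is von.vwc.vobn.
Syllable 3 is /vobn/ with coda /bn/, so it is closed.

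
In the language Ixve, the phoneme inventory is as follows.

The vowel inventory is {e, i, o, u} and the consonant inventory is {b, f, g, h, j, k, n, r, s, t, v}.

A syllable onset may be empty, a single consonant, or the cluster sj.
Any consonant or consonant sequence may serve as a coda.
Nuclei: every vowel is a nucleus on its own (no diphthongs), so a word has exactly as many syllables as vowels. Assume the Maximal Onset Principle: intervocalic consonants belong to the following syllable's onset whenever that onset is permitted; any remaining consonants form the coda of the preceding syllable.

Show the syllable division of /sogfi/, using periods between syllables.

The vowels are o, i — 2 nuclei, so 2 syllables.
V1 /o/ – V2 /i/: /gf/; trying suffixes from longest down, /f/ is the first permitted one, so coda /g/ | onset /f/.

sog.fi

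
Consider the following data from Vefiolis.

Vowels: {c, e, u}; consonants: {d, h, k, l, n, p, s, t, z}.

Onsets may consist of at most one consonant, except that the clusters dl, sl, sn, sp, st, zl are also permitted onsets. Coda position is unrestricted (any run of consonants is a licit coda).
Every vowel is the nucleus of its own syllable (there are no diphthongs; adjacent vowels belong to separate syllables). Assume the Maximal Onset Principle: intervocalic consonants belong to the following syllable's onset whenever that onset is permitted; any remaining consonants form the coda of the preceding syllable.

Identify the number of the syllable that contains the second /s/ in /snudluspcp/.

Vowels present: u, u, c; each is a nucleus, giving 3 syllables.
Between /u/ (V1) and /u/ (V2): /dl/ is a licit onset in full, so it all attaches to the next syllable.
Between /u/ (V2) and /c/ (V3): /sp/ is a licit onset in full, so it all attaches to the next syllable.
Putting it together: snu.dlu.spcp.
The second /s/ is in the onset of syllable 3 (/spcp/).

3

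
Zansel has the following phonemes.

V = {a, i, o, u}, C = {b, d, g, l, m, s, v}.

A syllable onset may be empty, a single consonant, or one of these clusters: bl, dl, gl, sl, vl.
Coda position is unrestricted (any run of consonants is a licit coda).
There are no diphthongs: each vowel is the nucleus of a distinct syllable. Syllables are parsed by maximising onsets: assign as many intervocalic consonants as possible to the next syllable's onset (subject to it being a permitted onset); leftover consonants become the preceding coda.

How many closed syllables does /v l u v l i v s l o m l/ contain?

Nuclei (vowels): u, i, o → 3 syllables.
/u…i/ gap (V1→V2): cluster /vl/ — /vl/ is itself a permitted onset, so the whole cluster goes right; preceding coda = ∅.
/i…o/ gap (V2→V3): /vsl/; trying suffixes from longest down, /sl/ is the first permitted one, so coda /v/ | onset /sl/.
Result: vlu.vliv.sloml.
Classifying each syllable: /vlu/ (open), /vliv/ (closed), /sloml/ (closed).
Closed syllables: 2.

2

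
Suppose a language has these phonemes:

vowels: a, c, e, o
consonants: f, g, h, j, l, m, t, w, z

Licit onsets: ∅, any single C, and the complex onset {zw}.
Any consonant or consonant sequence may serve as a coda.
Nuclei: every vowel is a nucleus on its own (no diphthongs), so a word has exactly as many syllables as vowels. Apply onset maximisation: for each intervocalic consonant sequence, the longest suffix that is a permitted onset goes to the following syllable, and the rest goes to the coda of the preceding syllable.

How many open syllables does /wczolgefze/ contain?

Vowels present: c, o, e, e; each is a nucleus, giving 4 syllables.
σ1/σ2 boundary: /z/ → onset of the next syllable (single consonants are always licit onsets).
σ2/σ3 boundary: /lg/; trying suffixes from longest down, /g/ is the first permitted one, so coda /l/ | onset /g/.
σ3/σ4 boundary: /fz/ splits as /f/ + /z/ (/z/ is the longest suffix that is a licit onset).
So the parse is wc.zol.gef.ze.
Classifying each syllable: /wc/ (open), /zol/ (closed), /gef/ (closed), /ze/ (open).
Open syllables: 2.

2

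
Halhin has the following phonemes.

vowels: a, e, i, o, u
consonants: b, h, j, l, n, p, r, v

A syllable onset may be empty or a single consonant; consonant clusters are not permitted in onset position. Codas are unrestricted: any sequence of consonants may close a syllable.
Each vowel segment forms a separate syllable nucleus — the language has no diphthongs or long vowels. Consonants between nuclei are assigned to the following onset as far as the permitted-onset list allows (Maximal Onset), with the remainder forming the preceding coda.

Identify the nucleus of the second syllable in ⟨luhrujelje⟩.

The vowels are u, u, e, e — 4 nuclei, so 4 syllables.
The second nucleus (vowel 2 from the left) is /u/.

u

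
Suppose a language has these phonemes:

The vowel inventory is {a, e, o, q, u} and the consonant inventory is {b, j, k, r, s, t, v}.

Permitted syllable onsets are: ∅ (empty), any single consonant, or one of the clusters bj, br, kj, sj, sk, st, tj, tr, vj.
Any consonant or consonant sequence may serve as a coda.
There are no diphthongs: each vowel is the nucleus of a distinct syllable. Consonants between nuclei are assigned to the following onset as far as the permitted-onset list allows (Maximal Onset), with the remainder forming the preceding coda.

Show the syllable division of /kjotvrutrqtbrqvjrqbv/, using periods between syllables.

The vowels are o, u, q, q, q — 5 nuclei, so 5 syllables.
/o…u/ gap (V1→V2): /tvr/ splits as /tv/ + /r/ (/r/ is the longest suffix that is a licit onset).
/u…q/ gap (V2→V3): /tr/ is a licit onset in full, so it all attaches to the next syllable.
/q…q/ gap (V3→V4): cluster /tbr/ — the longest permitted-onset suffix is /br/; onset = /br/, preceding coda = /t/.
/q…q/ gap (V4→V5): /vjr/ splits as /vj/ + /r/ (/r/ is the longest suffix that is a licit onset).

kjotv.ru.trqt.brqvj.rqbv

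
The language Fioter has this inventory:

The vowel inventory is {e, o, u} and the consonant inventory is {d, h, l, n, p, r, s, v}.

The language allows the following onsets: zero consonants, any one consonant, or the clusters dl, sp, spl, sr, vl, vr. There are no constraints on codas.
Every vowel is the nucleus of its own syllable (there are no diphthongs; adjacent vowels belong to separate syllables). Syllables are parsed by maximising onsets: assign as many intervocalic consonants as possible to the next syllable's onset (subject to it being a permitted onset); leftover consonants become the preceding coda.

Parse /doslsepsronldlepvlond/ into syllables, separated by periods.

dosl.sep.sronl.dlep.vlond

Nuclei (vowels): o, e, o, e, o → 5 syllables.
/o…e/ gap (V1→V2): cluster /sls/ — the longest permitted-onset suffix is /s/; onset = /s/, preceding coda = /sl/.
/e…o/ gap (V2→V3): /psr/; trying suffixes from longest down, /sr/ is the first permitted one, so coda /p/ | onset /sr/.
/o…e/ gap (V3→V4): /nldl/ — longest licit onset from the right is /dl/, leaving /nl/ as coda.
/e…o/ gap (V4→V5): /pvl/; trying suffixes from longest down, /vl/ is the first permitted one, so coda /p/ | onset /vl/.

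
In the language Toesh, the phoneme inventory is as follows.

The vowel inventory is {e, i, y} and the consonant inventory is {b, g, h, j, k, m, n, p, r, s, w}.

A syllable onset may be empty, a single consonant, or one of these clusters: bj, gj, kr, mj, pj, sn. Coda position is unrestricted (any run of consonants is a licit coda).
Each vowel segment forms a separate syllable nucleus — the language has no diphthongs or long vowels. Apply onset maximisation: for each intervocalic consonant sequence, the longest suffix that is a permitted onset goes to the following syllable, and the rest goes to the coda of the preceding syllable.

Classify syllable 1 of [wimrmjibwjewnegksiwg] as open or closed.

closed

Nuclei (vowels): i, i, e, e, i → 5 syllables.
Between /i/ (V1) and /i/ (V2): cluster /mrmj/ — the longest permitted-onset suffix is /mj/; onset = /mj/, preceding coda = /mr/.
Between /i/ (V2) and /e/ (V3): /bwj/; trying suffixes from longest down, /j/ is the first permitted one, so coda /bw/ | onset /j/.
Between /e/ (V3) and /e/ (V4): /wn/; trying suffixes from longest down, /n/ is the first permitted one, so coda /w/ | onset /n/.
Between /e/ (V4) and /i/ (V5): /gks/ — longest licit onset from the right is /s/, leaving /gk/ as coda.
Putting it together: wimr.mjibw.jew.negk.siwg.
Syllable 1 is /wimr/ with coda /mr/, so it is closed.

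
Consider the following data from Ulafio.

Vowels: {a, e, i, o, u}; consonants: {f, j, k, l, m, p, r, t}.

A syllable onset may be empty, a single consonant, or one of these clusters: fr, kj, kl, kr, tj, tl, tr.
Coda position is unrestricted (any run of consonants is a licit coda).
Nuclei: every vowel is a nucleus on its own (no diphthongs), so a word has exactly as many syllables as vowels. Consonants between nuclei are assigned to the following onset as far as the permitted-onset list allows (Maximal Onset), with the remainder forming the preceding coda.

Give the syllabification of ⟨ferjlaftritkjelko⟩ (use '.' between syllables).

Nuclei (vowels): e, a, i, e, o → 5 syllables.
/e…a/ gap (V1→V2): /rjl/; trying suffixes from longest down, /l/ is the first permitted one, so coda /rj/ | onset /l/.
/a…i/ gap (V2→V3): cluster /ftr/ — the longest permitted-onset suffix is /tr/; onset = /tr/, preceding coda = /f/.
/i…e/ gap (V3→V4): /tkj/ splits as /t/ + /kj/ (/kj/ is the longest suffix that is a licit onset).
/e…o/ gap (V4→V5): cluster /lk/ — the longest permitted-onset suffix is /k/; onset = /k/, preceding coda = /l/.

ferj.laf.trit.kjel.ko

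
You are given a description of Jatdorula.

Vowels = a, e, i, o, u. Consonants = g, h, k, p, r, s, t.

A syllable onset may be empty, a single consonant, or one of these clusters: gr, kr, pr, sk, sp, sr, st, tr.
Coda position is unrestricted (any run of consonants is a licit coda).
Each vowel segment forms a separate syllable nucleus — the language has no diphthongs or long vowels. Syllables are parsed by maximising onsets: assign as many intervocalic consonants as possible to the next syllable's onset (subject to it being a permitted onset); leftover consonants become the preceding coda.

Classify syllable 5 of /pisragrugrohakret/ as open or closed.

Nuclei (vowels): i, a, u, o, a, e → 6 syllables.
/i…a/ gap (V1→V2): /sr/ is a licit onset in full, so it all attaches to the next syllable.
/a…u/ gap (V2→V3): /gr/ is a licit onset in full, so it all attaches to the next syllable.
/u…o/ gap (V3→V4): /gr/ — entire cluster is a permitted onset → onset /gr/, coda ∅.
/o…a/ gap (V4→V5): /h/ is a single consonant, so it becomes the next onset.
/a…e/ gap (V5→V6): /kr/ — entire cluster is a permitted onset → onset /kr/, coda ∅.
Result: pi.sra.gru.gro.ha.kret.
Syllable 5 is /ha/; it ends in its nucleus with no coda, so it is open.

open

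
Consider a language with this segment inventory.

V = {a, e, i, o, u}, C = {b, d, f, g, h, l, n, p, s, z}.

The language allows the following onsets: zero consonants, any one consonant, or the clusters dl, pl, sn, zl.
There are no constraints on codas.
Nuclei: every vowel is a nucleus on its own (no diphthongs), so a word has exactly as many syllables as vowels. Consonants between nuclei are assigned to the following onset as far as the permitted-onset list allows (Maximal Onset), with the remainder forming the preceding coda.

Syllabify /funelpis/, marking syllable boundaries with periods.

fu.nel.pis

Nuclei (vowels): u, e, i → 3 syllables.
Between /u/ (V1) and /e/ (V2): /n/ → onset of the next syllable (single consonants are always licit onsets).
Between /e/ (V2) and /i/ (V3): /lp/ — longest licit onset from the right is /p/, leaving /l/ as coda.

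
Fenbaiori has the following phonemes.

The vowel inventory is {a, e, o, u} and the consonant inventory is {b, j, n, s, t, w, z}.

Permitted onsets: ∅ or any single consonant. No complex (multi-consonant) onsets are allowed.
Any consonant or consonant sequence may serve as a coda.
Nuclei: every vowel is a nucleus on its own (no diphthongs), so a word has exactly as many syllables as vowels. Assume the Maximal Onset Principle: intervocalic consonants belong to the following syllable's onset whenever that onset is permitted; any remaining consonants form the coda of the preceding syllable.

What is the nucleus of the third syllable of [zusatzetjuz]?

The vowels are u, a, e, u — 4 nuclei, so 4 syllables.
The third nucleus (vowel 3 from the left) is /e/.

e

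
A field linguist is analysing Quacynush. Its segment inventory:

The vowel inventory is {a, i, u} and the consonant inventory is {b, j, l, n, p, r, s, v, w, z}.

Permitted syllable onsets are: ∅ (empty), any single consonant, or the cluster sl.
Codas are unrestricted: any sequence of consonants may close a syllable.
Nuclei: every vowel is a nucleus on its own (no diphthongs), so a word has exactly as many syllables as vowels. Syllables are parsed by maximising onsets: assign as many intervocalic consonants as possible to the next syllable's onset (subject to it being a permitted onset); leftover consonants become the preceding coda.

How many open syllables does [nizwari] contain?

Nuclei (vowels): i, a, i → 3 syllables.
Between /i/ (V1) and /a/ (V2): /zw/ — longest licit onset from the right is /w/, leaving /z/ as coda.
Between /a/ (V2) and /i/ (V3): just /r/ — single C goes to the following onset.
Putting it together: niz.wa.ri.
Classifying each syllable: /niz/ (closed), /wa/ (open), /ri/ (open).
Open syllables: 2.

2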